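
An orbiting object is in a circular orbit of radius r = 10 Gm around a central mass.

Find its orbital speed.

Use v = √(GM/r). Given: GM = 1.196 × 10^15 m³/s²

Convert to SI: r = 10 Gm = 1e+10 m.
For a circular orbit, gravity supplies the centripetal force, so v = √(GM / r).
v = √(1.196e+15 / 1e+10) m/s ≈ 345.8 m/s = 345.8 m/s.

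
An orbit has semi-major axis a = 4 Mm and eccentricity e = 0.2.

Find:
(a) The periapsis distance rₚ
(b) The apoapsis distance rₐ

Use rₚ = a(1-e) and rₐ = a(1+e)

Convert to SI: a = 4 Mm = 4e+06 m.
(a) rₚ = a(1 − e) = 4e+06 · (1 − 0.2) = 4e+06 · 0.8 ≈ 3.2e+06 m = 3.2 Mm.
(b) rₐ = a(1 + e) = 4e+06 · (1 + 0.2) = 4e+06 · 1.2 ≈ 4.8e+06 m = 4.8 Mm.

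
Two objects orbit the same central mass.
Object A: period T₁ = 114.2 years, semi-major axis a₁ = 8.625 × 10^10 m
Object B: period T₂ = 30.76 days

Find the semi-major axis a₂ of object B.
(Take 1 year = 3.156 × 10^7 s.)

Convert to SI: T₁ = 114.2 years = 3.60415e+09 s; T₂ = 30.76 days = 2.65766e+06 s.
Kepler's third law: (T₁/T₂)² = (a₁/a₂)³ ⇒ a₂ = a₁ · (T₂/T₁)^(2/3).
T₂/T₁ = 2.65766e+06 / 3.60415e+09 = 0.00073739.
a₂ = 8.625e+10 · (0.00073739)^(2/3) m ≈ 7.04e+08 m = 7.04 × 10^8 m.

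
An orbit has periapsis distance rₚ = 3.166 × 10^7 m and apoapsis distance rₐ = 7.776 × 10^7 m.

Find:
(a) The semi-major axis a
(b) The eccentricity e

(a) a = (rₚ + rₐ) / 2 = (3.166e+07 + 7.776e+07) / 2 ≈ 5.471e+07 m = 5.471 × 10^7 m.
(b) e = (rₐ − rₚ) / (rₐ + rₚ) = (7.776e+07 − 3.166e+07) / (7.776e+07 + 3.166e+07) ≈ 0.4213.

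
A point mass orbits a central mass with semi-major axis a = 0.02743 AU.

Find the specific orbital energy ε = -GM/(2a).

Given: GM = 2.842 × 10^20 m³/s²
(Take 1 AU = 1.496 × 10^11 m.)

Convert to SI: a = 0.02743 AU = 4.10353e+09 m.
ε = −GM / (2a).
ε = −2.842e+20 / (2 · 4.10353e+09) J/kg ≈ -3.463e+10 J/kg = -34.63 GJ/kg.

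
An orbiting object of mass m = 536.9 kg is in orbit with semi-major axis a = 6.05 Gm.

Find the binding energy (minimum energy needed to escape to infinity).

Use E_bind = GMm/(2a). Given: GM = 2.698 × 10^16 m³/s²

Convert to SI: a = 6.05 Gm = 6.05e+09 m.
Total orbital energy is E = −GMm/(2a); binding energy is E_bind = −E = GMm/(2a).
E_bind = 2.698e+16 · 536.9 / (2 · 6.05e+09) J ≈ 1.197e+09 J = 1.197 GJ.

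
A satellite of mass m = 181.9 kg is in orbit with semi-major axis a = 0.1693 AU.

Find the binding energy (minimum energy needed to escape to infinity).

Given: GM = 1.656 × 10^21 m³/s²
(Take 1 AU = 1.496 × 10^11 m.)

Convert to SI: a = 0.1693 AU = 2.53273e+10 m.
Total orbital energy is E = −GMm/(2a); binding energy is E_bind = −E = GMm/(2a).
E_bind = 1.656e+21 · 181.9 / (2 · 2.53273e+10) J ≈ 5.947e+12 J = 5.947 TJ.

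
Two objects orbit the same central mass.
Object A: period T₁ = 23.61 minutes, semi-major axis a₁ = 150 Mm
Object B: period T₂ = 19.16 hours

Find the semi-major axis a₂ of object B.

Convert to SI: T₁ = 23.61 minutes = 1416.6 s; a₁ = 150 Mm = 1.5e+08 m; T₂ = 19.16 hours = 68976 s.
Kepler's third law: (T₁/T₂)² = (a₁/a₂)³ ⇒ a₂ = a₁ · (T₂/T₁)^(2/3).
T₂/T₁ = 68976 / 1416.6 = 48.6912.
a₂ = 1.5e+08 · (48.6912)^(2/3) m ≈ 2e+09 m = 2 Gm.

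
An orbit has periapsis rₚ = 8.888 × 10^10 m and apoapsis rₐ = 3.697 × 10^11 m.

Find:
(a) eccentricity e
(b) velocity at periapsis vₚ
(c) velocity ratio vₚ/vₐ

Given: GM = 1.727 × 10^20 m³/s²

(a) e = (rₐ − rₚ)/(rₐ + rₚ) = (3.697e+11 − 8.888e+10)/(3.697e+11 + 8.888e+10) ≈ 0.6124
(b) With a = (rₚ + rₐ)/2 = 2.2929e+11 m, vₚ = √(GM (2/rₚ − 1/a)) = √(1.727e+20 · (2/8.888e+10 − 1/2.2929e+11)) m/s ≈ 5.597e+04 m/s
(c) Conservation of angular momentum (rₚvₚ = rₐvₐ) gives vₚ/vₐ = rₐ/rₚ = 3.697e+11/8.888e+10 ≈ 4.16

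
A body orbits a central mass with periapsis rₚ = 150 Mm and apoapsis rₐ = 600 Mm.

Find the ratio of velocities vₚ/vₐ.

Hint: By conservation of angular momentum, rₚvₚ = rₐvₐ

Convert to SI: rₚ = 150 Mm = 1.5e+08 m; rₐ = 600 Mm = 6e+08 m.
Conservation of angular momentum gives rₚvₚ = rₐvₐ, so vₚ/vₐ = rₐ/rₚ.
vₚ/vₐ = 6e+08 / 1.5e+08 ≈ 4.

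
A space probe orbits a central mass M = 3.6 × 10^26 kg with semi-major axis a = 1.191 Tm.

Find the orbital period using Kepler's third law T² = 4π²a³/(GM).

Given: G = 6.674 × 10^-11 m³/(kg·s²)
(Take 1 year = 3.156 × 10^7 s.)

Convert to SI: a = 1.191 Tm = 1.191e+12 m.
GM = G · M = 6.674e-11 · 3.6e+26 = 2.40264e+16 m³/s².
Kepler's third law: T = 2π √(a³ / GM).
Substituting a = 1.191e+12 m and GM = 2.40264e+16 m³/s²:
T = 2π √((1.191e+12)³ / 2.40264e+16) s
T ≈ 5.269e+10 s = 1669 years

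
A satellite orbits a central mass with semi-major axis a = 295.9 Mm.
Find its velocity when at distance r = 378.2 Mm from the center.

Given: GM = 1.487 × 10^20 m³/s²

Convert to SI: a = 295.9 Mm = 2.959e+08 m; r = 378.2 Mm = 3.782e+08 m.
Vis-viva: v = √(GM · (2/r − 1/a)).
2/r − 1/a = 2/3.782e+08 − 1/2.959e+08 = 1.90869e-09 m⁻¹.
v = √(1.487e+20 · 1.90869e-09) m/s ≈ 5.327e+05 m/s = 532.7 km/s.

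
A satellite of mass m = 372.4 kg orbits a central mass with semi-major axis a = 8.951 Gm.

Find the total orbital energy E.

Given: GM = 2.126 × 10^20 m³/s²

Convert to SI: a = 8.951 Gm = 8.951e+09 m.
E = −GMm / (2a).
E = −2.126e+20 · 372.4 / (2 · 8.951e+09) J ≈ -4.423e+12 J = -4.423 TJ.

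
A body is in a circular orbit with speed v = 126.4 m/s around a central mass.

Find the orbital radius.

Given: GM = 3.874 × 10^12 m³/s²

For a circular orbit, v² = GM / r, so r = GM / v².
r = 3.874e+12 / (126.4)² m ≈ 2.425e+08 m = 2.425 × 10^8 m.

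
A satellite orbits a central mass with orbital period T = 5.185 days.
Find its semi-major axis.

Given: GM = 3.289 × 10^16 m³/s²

Convert to SI: T = 5.185 days = 447984 s.
Invert Kepler's third law: a = (GM · T² / (4π²))^(1/3).
Substituting T = 447984 s and GM = 3.289e+16 m³/s²:
a = (3.289e+16 · (447984)² / (4π²))^(1/3) m
a ≈ 5.509e+08 m = 5.509 × 10^8 m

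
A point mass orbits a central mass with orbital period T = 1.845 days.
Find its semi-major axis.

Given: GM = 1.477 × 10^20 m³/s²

Convert to SI: T = 1.845 days = 159408 s.
Invert Kepler's third law: a = (GM · T² / (4π²))^(1/3).
Substituting T = 159408 s and GM = 1.477e+20 m³/s²:
a = (1.477e+20 · (159408)² / (4π²))^(1/3) m
a ≈ 4.564e+09 m = 4.564 × 10^9 m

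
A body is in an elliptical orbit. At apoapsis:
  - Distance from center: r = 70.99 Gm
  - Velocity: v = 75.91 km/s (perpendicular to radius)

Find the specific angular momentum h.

Convert to SI: r = 70.99 Gm = 7.099e+10 m; v = 75.91 km/s = 75910 m/s.
With v perpendicular to r, h = r · v.
h = 7.099e+10 · 75910 m²/s ≈ 5.389e+15 m²/s.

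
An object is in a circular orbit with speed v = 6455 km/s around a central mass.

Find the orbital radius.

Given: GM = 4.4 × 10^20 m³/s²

Convert to SI: v = 6455 km/s = 6.455e+06 m/s.
For a circular orbit, v² = GM / r, so r = GM / v².
r = 4.4e+20 / (6.455e+06)² m ≈ 1.056e+07 m = 10.56 Mm.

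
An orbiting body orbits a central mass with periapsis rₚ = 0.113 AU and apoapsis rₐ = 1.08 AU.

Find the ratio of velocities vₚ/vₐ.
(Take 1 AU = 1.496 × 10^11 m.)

Convert to SI: rₚ = 0.113 AU = 1.69048e+10 m; rₐ = 1.08 AU = 1.61568e+11 m.
Conservation of angular momentum gives rₚvₚ = rₐvₐ, so vₚ/vₐ = rₐ/rₚ.
vₚ/vₐ = 1.61568e+11 / 1.69048e+10 ≈ 9.558.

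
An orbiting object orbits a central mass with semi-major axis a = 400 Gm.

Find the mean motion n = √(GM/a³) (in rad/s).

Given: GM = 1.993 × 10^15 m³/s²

Convert to SI: a = 400 Gm = 4e+11 m.
n = √(GM / a³).
n = √(1.993e+15 / (4e+11)³) rad/s ≈ 1.765e-10 rad/s.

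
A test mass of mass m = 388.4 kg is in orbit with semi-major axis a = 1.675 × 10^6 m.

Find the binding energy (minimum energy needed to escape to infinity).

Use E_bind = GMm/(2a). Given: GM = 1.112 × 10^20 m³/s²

Total orbital energy is E = −GMm/(2a); binding energy is E_bind = −E = GMm/(2a).
E_bind = 1.112e+20 · 388.4 / (2 · 1.675e+06) J ≈ 1.289e+16 J = 12.89 PJ.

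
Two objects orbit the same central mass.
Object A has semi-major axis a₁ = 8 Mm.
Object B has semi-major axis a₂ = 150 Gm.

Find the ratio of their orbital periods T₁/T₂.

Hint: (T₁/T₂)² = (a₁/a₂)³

Convert to SI: a₁ = 8 Mm = 8e+06 m; a₂ = 150 Gm = 1.5e+11 m.
From Kepler's third law, (T₁/T₂)² = (a₁/a₂)³, so T₁/T₂ = (a₁/a₂)^(3/2).
a₁/a₂ = 8e+06 / 1.5e+11 = 5.33333e-05.
T₁/T₂ = (5.33333e-05)^(3/2) ≈ 3.895e-07.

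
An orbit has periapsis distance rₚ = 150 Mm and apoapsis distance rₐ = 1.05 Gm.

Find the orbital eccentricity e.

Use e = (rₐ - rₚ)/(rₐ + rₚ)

Convert to SI: rₚ = 150 Mm = 1.5e+08 m; rₐ = 1.05 Gm = 1.05e+09 m.
e = (rₐ − rₚ) / (rₐ + rₚ).
e = (1.05e+09 − 1.5e+08) / (1.05e+09 + 1.5e+08) = 9e+08 / 1.2e+09 ≈ 0.75.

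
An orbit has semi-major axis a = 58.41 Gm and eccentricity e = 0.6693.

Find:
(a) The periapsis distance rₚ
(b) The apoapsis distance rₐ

Convert to SI: a = 58.41 Gm = 5.841e+10 m.
(a) rₚ = a(1 − e) = 5.841e+10 · (1 − 0.6693) = 5.841e+10 · 0.3307 ≈ 1.932e+10 m = 19.32 Gm.
(b) rₐ = a(1 + e) = 5.841e+10 · (1 + 0.6693) = 5.841e+10 · 1.6693 ≈ 9.75e+10 m = 97.5 Gm.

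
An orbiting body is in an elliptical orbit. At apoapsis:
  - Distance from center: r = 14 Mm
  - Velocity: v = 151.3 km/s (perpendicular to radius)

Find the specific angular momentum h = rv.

Convert to SI: r = 14 Mm = 1.4e+07 m; v = 151.3 km/s = 151300 m/s.
With v perpendicular to r, h = r · v.
h = 1.4e+07 · 151300 m²/s ≈ 2.118e+12 m²/s.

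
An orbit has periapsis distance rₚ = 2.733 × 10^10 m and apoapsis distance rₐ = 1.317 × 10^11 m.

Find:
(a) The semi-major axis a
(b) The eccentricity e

(a) a = (rₚ + rₐ) / 2 = (2.733e+10 + 1.317e+11) / 2 ≈ 7.952e+10 m = 7.952 × 10^10 m.
(b) e = (rₐ − rₚ) / (rₐ + rₚ) = (1.317e+11 − 2.733e+10) / (1.317e+11 + 2.733e+10) ≈ 0.6563.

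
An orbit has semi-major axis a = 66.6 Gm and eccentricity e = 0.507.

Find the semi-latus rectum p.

Convert to SI: a = 66.6 Gm = 6.66e+10 m.
p = a (1 − e²).
p = 6.66e+10 · (1 − (0.507)²) = 6.66e+10 · 0.742951 ≈ 4.948e+10 m = 49.48 Gm.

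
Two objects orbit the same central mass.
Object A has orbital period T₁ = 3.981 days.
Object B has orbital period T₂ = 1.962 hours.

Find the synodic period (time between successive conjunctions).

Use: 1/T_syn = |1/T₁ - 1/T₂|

Convert to SI: T₁ = 3.981 days = 343958 s; T₂ = 1.962 hours = 7063.2 s.
T_syn = |T₁ · T₂ / (T₁ − T₂)|.
T_syn = |343958 · 7063.2 / (343958 − 7063.2)| s ≈ 7211 s = 2.003 hours.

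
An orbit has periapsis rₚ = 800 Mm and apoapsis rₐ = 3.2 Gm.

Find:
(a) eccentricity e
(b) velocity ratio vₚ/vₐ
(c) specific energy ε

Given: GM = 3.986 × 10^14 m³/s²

Convert to SI: rₚ = 800 Mm = 8e+08 m; rₐ = 3.2 Gm = 3.2e+09 m.
(a) e = (rₐ − rₚ)/(rₐ + rₚ) = (3.2e+09 − 8e+08)/(3.2e+09 + 8e+08) ≈ 0.6
(b) Conservation of angular momentum (rₚvₚ = rₐvₐ) gives vₚ/vₐ = rₐ/rₚ = 3.2e+09/8e+08 ≈ 4
(c) With a = (rₚ + rₐ)/2 = 2e+09 m, ε = −GM/(2a) = −3.986e+14/(2 · 2e+09) J/kg ≈ -9.965e+04 J/kg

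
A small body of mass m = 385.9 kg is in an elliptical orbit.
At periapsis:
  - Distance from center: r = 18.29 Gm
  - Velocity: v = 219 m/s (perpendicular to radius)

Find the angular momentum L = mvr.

Convert to SI: r = 18.29 Gm = 1.829e+10 m.
Since v is perpendicular to r, L = m · v · r.
L = 385.9 · 219 · 1.829e+10 kg·m²/s ≈ 1.546e+15 kg·m²/s.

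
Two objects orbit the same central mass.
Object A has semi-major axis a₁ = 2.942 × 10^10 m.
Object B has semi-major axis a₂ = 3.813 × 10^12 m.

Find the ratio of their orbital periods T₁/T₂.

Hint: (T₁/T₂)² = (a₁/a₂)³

From Kepler's third law, (T₁/T₂)² = (a₁/a₂)³, so T₁/T₂ = (a₁/a₂)^(3/2).
a₁/a₂ = 2.942e+10 / 3.813e+12 = 0.00771571.
T₁/T₂ = (0.00771571)^(3/2) ≈ 0.0006777.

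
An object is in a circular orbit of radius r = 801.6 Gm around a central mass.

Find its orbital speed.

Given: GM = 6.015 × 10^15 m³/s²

Convert to SI: r = 801.6 Gm = 8.016e+11 m.
For a circular orbit, gravity supplies the centripetal force, so v = √(GM / r).
v = √(6.015e+15 / 8.016e+11) m/s ≈ 86.62 m/s = 86.62 m/s.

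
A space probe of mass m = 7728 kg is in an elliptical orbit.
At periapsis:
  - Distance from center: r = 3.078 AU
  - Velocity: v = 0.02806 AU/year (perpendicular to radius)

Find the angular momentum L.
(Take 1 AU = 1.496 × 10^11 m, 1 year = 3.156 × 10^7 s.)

Convert to SI: r = 3.078 AU = 4.60469e+11 m; v = 0.02806 AU/year = 133.009 m/s.
Since v is perpendicular to r, L = m · v · r.
L = 7728 · 133.009 · 4.60469e+11 kg·m²/s ≈ 4.733e+17 kg·m²/s.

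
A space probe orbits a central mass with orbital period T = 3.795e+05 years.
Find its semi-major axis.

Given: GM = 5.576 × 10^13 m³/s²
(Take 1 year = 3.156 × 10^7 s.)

Convert to SI: T = 3.795e+05 years = 1.1977e+13 s.
Invert Kepler's third law: a = (GM · T² / (4π²))^(1/3).
Substituting T = 1.1977e+13 s and GM = 5.576e+13 m³/s²:
a = (5.576e+13 · (1.1977e+13)² / (4π²))^(1/3) m
a ≈ 5.873e+12 m = 5.873 × 10^12 m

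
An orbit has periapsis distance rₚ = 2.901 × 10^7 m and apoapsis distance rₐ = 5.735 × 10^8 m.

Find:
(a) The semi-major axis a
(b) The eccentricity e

(a) a = (rₚ + rₐ) / 2 = (2.901e+07 + 5.735e+08) / 2 ≈ 3.013e+08 m = 3.013 × 10^8 m.
(b) e = (rₐ − rₚ) / (rₐ + rₚ) = (5.735e+08 − 2.901e+07) / (5.735e+08 + 2.901e+07) ≈ 0.9037.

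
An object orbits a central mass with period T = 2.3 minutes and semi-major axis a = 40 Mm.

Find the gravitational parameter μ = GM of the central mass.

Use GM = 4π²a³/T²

Convert to SI: T = 2.3 minutes = 138 s; a = 40 Mm = 4e+07 m.
GM = 4π² · a³ / T².
GM = 4π² · (4e+07)³ / (138)² m³/s² ≈ 1.327e+20 m³/s² = 1.327 × 10^20 m³/s².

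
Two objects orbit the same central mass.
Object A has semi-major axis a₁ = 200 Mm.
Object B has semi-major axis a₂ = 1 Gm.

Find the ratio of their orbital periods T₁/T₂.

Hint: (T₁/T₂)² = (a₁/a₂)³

Convert to SI: a₁ = 200 Mm = 2e+08 m; a₂ = 1 Gm = 1e+09 m.
From Kepler's third law, (T₁/T₂)² = (a₁/a₂)³, so T₁/T₂ = (a₁/a₂)^(3/2).
a₁/a₂ = 2e+08 / 1e+09 = 0.2.
T₁/T₂ = (0.2)^(3/2) ≈ 0.08944.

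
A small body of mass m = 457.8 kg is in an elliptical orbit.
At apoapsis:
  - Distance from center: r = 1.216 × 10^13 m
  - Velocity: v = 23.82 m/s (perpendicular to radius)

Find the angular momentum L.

Since v is perpendicular to r, L = m · v · r.
L = 457.8 · 23.82 · 1.216e+13 kg·m²/s ≈ 1.326e+17 kg·m²/s.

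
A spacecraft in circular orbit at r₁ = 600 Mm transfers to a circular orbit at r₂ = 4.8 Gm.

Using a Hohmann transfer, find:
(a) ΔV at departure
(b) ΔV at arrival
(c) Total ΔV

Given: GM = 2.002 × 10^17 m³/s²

Convert to SI: r₁ = 600 Mm = 6e+08 m; r₂ = 4.8 Gm = 4.8e+09 m.
Transfer semi-major axis: a_t = (r₁ + r₂)/2 = (6e+08 + 4.8e+09)/2 = 2.7e+09 m.
Circular speeds: v₁ = √(GM/r₁) = 18266.5 m/s, v₂ = √(GM/r₂) = 6458.2 m/s.
Transfer speeds (vis-viva v² = GM(2/r − 1/a_t)): v₁ᵗ = 24355.4 m/s, v₂ᵗ = 3044.42 m/s.
(a) ΔV₁ = |v₁ᵗ − v₁| ≈ 6089 m/s = 6.089 km/s.
(b) ΔV₂ = |v₂ − v₂ᵗ| ≈ 3414 m/s = 3.414 km/s.
(c) ΔV_total = ΔV₁ + ΔV₂ ≈ 9503 m/s = 9.503 km/s.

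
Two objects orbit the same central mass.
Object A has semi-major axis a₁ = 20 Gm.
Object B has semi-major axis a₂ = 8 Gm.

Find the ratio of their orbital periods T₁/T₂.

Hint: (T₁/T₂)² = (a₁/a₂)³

Convert to SI: a₁ = 20 Gm = 2e+10 m; a₂ = 8 Gm = 8e+09 m.
From Kepler's third law, (T₁/T₂)² = (a₁/a₂)³, so T₁/T₂ = (a₁/a₂)^(3/2).
a₁/a₂ = 2e+10 / 8e+09 = 2.5.
T₁/T₂ = (2.5)^(3/2) ≈ 3.953.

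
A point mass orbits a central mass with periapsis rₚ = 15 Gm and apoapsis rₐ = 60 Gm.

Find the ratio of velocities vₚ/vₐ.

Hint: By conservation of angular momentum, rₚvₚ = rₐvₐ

Convert to SI: rₚ = 15 Gm = 1.5e+10 m; rₐ = 60 Gm = 6e+10 m.
Conservation of angular momentum gives rₚvₚ = rₐvₐ, so vₚ/vₐ = rₐ/rₚ.
vₚ/vₐ = 6e+10 / 1.5e+10 ≈ 4.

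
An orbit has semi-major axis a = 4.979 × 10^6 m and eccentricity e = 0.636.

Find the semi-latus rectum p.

p = a (1 − e²).
p = 4.979e+06 · (1 − (0.636)²) = 4.979e+06 · 0.595504 ≈ 2.965e+06 m = 2.965 × 10^6 m.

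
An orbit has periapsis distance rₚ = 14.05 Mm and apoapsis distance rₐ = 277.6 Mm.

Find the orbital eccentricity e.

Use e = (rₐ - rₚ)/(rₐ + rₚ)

Convert to SI: rₚ = 14.05 Mm = 1.405e+07 m; rₐ = 277.6 Mm = 2.776e+08 m.
e = (rₐ − rₚ) / (rₐ + rₚ).
e = (2.776e+08 − 1.405e+07) / (2.776e+08 + 1.405e+07) = 2.6355e+08 / 2.9165e+08 ≈ 0.9037.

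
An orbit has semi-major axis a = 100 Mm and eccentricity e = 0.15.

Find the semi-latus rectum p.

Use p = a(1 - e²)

Convert to SI: a = 100 Mm = 1e+08 m.
p = a (1 − e²).
p = 1e+08 · (1 − (0.15)²) = 1e+08 · 0.9775 ≈ 9.775e+07 m = 97.75 Mm.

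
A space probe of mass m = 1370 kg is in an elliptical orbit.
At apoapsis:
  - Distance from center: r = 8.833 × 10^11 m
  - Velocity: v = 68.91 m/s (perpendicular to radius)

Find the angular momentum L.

Since v is perpendicular to r, L = m · v · r.
L = 1370 · 68.91 · 8.833e+11 kg·m²/s ≈ 8.339e+16 kg·m²/s.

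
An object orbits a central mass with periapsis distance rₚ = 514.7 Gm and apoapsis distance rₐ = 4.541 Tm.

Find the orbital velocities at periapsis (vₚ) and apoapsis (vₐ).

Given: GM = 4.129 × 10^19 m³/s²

Convert to SI: rₚ = 514.7 Gm = 5.147e+11 m; rₐ = 4.541 Tm = 4.541e+12 m.
Use the vis-viva equation v² = GM(2/r − 1/a) with a = (rₚ + rₐ)/2 = (5.147e+11 + 4.541e+12)/2 = 2.52785e+12 m.
vₚ = √(GM · (2/rₚ − 1/a)) = √(4.129e+19 · (2/5.147e+11 − 1/2.52785e+12)) m/s ≈ 1.2e+04 m/s = 12 km/s.
vₐ = √(GM · (2/rₐ − 1/a)) = √(4.129e+19 · (2/4.541e+12 − 1/2.52785e+12)) m/s ≈ 1361 m/s = 1.361 km/s.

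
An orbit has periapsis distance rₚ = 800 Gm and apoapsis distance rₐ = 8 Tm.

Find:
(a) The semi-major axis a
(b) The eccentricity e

Convert to SI: rₚ = 800 Gm = 8e+11 m; rₐ = 8 Tm = 8e+12 m.
(a) a = (rₚ + rₐ) / 2 = (8e+11 + 8e+12) / 2 ≈ 4.4e+12 m = 4.4 Tm.
(b) e = (rₐ − rₚ) / (rₐ + rₚ) = (8e+12 − 8e+11) / (8e+12 + 8e+11) ≈ 0.8182.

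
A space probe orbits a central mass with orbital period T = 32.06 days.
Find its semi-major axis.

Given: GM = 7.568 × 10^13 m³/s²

Convert to SI: T = 32.06 days = 2.76998e+06 s.
Invert Kepler's third law: a = (GM · T² / (4π²))^(1/3).
Substituting T = 2.76998e+06 s and GM = 7.568e+13 m³/s²:
a = (7.568e+13 · (2.76998e+06)² / (4π²))^(1/3) m
a ≈ 2.45e+08 m = 2.45 × 10^8 m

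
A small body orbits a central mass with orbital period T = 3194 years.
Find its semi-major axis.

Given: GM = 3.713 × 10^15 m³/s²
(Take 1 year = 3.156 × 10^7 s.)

Convert to SI: T = 3194 years = 1.00803e+11 s.
Invert Kepler's third law: a = (GM · T² / (4π²))^(1/3).
Substituting T = 1.00803e+11 s and GM = 3.713e+15 m³/s²:
a = (3.713e+15 · (1.00803e+11)² / (4π²))^(1/3) m
a ≈ 9.85e+11 m = 985 Gm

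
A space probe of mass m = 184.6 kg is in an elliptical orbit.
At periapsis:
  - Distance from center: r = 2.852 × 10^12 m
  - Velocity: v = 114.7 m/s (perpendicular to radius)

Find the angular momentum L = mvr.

Since v is perpendicular to r, L = m · v · r.
L = 184.6 · 114.7 · 2.852e+12 kg·m²/s ≈ 6.039e+16 kg·m²/s.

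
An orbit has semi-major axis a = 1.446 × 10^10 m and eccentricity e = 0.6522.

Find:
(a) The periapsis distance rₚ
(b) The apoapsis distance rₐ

(a) rₚ = a(1 − e) = 1.446e+10 · (1 − 0.6522) = 1.446e+10 · 0.3478 ≈ 5.029e+09 m = 5.029 × 10^9 m.
(b) rₐ = a(1 + e) = 1.446e+10 · (1 + 0.6522) = 1.446e+10 · 1.6522 ≈ 2.389e+10 m = 2.389 × 10^10 m.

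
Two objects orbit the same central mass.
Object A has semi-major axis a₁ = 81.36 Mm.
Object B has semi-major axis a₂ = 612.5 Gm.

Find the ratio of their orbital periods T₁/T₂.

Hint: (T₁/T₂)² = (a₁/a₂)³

Convert to SI: a₁ = 81.36 Mm = 8.136e+07 m; a₂ = 612.5 Gm = 6.125e+11 m.
From Kepler's third law, (T₁/T₂)² = (a₁/a₂)³, so T₁/T₂ = (a₁/a₂)^(3/2).
a₁/a₂ = 8.136e+07 / 6.125e+11 = 0.000132833.
T₁/T₂ = (0.000132833)^(3/2) ≈ 1.531e-06.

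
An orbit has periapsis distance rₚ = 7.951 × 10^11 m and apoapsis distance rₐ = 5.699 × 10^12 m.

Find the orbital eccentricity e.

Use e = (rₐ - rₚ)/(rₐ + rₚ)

e = (rₐ − rₚ) / (rₐ + rₚ).
e = (5.699e+12 − 7.951e+11) / (5.699e+12 + 7.951e+11) = 4.9039e+12 / 6.4941e+12 ≈ 0.7551.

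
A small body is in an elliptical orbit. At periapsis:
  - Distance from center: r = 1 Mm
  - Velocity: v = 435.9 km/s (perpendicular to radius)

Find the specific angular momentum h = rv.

Convert to SI: r = 1 Mm = 1e+06 m; v = 435.9 km/s = 435900 m/s.
With v perpendicular to r, h = r · v.
h = 1e+06 · 435900 m²/s ≈ 4.359e+11 m²/s.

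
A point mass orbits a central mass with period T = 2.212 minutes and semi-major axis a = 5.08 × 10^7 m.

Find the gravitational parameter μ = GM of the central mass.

Convert to SI: T = 2.212 minutes = 132.72 s.
GM = 4π² · a³ / T².
GM = 4π² · (5.08e+07)³ / (132.72)² m³/s² ≈ 2.938e+20 m³/s² = 2.938 × 10^20 m³/s².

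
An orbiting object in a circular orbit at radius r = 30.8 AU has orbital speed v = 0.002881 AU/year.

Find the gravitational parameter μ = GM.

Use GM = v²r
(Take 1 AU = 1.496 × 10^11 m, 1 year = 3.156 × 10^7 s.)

Convert to SI: r = 30.8 AU = 4.60768e+12 m; v = 0.002881 AU/year = 13.6565 m/s.
For a circular orbit v² = GM/r, so GM = v² · r.
GM = (13.6565)² · 4.60768e+12 m³/s² ≈ 8.593e+14 m³/s² = 8.593 × 10^14 m³/s².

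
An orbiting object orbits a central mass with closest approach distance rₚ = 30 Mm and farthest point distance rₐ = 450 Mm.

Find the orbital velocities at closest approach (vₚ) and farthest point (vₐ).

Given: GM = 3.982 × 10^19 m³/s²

Convert to SI: rₚ = 30 Mm = 3e+07 m; rₐ = 450 Mm = 4.5e+08 m.
Use the vis-viva equation v² = GM(2/r − 1/a) with a = (rₚ + rₐ)/2 = (3e+07 + 4.5e+08)/2 = 2.4e+08 m.
vₚ = √(GM · (2/rₚ − 1/a)) = √(3.982e+19 · (2/3e+07 − 1/2.4e+08)) m/s ≈ 1.578e+06 m/s = 1578 km/s.
vₐ = √(GM · (2/rₐ − 1/a)) = √(3.982e+19 · (2/4.5e+08 − 1/2.4e+08)) m/s ≈ 1.052e+05 m/s = 105.2 km/s.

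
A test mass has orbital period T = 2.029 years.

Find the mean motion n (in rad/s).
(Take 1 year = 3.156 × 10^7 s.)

Convert to SI: T = 2.029 years = 6.40352e+07 s.
n = 2π / T.
n = 2π / 6.40352e+07 s ≈ 9.812e-08 rad/s.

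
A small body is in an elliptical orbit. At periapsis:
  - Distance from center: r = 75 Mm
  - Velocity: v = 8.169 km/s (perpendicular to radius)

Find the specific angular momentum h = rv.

Convert to SI: r = 75 Mm = 7.5e+07 m; v = 8.169 km/s = 8169 m/s.
With v perpendicular to r, h = r · v.
h = 7.5e+07 · 8169 m²/s ≈ 6.127e+11 m²/s.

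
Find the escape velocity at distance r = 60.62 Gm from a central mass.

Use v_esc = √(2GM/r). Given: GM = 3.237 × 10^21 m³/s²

Convert to SI: r = 60.62 Gm = 6.062e+10 m.
Escape velocity comes from setting total energy to zero: ½v² − GM/r = 0 ⇒ v_esc = √(2GM / r).
v_esc = √(2 · 3.237e+21 / 6.062e+10) m/s ≈ 3.268e+05 m/s = 326.8 km/s.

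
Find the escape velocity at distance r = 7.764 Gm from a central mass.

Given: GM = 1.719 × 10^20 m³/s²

Convert to SI: r = 7.764 Gm = 7.764e+09 m.
Escape velocity comes from setting total energy to zero: ½v² − GM/r = 0 ⇒ v_esc = √(2GM / r).
v_esc = √(2 · 1.719e+20 / 7.764e+09) m/s ≈ 2.104e+05 m/s = 210.4 km/s.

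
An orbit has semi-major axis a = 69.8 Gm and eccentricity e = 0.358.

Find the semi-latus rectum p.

Convert to SI: a = 69.8 Gm = 6.98e+10 m.
p = a (1 − e²).
p = 6.98e+10 · (1 − (0.358)²) = 6.98e+10 · 0.871836 ≈ 6.085e+10 m = 60.85 Gm.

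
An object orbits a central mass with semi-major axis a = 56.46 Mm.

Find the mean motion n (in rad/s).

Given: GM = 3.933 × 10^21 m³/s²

Convert to SI: a = 56.46 Mm = 5.646e+07 m.
n = √(GM / a³).
n = √(3.933e+21 / (5.646e+07)³) rad/s ≈ 0.1478 rad/s.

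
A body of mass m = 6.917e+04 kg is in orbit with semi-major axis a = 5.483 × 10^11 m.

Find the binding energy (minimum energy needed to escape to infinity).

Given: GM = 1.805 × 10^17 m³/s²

Total orbital energy is E = −GMm/(2a); binding energy is E_bind = −E = GMm/(2a).
E_bind = 1.805e+17 · 6.917e+04 / (2 · 5.483e+11) J ≈ 1.139e+10 J = 11.39 GJ.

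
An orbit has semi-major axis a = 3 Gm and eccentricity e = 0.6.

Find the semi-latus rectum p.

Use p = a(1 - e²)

Convert to SI: a = 3 Gm = 3e+09 m.
p = a (1 − e²).
p = 3e+09 · (1 − (0.6)²) = 3e+09 · 0.64 ≈ 1.92e+09 m = 1.92 Gm.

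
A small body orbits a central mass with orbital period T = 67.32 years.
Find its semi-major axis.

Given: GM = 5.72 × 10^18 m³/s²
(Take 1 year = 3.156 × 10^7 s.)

Convert to SI: T = 67.32 years = 2.12462e+09 s.
Invert Kepler's third law: a = (GM · T² / (4π²))^(1/3).
Substituting T = 2.12462e+09 s and GM = 5.72e+18 m³/s²:
a = (5.72e+18 · (2.12462e+09)² / (4π²))^(1/3) m
a ≈ 8.68e+11 m = 8.68 × 10^11 m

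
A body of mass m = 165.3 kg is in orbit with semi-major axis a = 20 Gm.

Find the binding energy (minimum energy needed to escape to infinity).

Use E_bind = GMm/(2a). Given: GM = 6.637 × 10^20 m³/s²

Convert to SI: a = 20 Gm = 2e+10 m.
Total orbital energy is E = −GMm/(2a); binding energy is E_bind = −E = GMm/(2a).
E_bind = 6.637e+20 · 165.3 / (2 · 2e+10) J ≈ 2.743e+12 J = 2.743 TJ.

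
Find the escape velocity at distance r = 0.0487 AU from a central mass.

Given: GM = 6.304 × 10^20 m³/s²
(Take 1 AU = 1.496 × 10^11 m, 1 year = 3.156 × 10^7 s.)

Convert to SI: r = 0.0487 AU = 7.28552e+09 m.
Escape velocity comes from setting total energy to zero: ½v² − GM/r = 0 ⇒ v_esc = √(2GM / r).
v_esc = √(2 · 6.304e+20 / 7.28552e+09) m/s ≈ 4.16e+05 m/s = 87.76 AU/year.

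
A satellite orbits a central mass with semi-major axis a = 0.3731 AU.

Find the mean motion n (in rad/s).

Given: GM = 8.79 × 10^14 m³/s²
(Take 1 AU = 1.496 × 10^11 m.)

Convert to SI: a = 0.3731 AU = 5.58158e+10 m.
n = √(GM / a³).
n = √(8.79e+14 / (5.58158e+10)³) rad/s ≈ 2.248e-09 rad/s.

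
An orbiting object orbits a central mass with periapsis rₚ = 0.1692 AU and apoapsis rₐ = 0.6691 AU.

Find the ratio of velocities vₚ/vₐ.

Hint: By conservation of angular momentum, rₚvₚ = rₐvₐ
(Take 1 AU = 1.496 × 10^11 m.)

Convert to SI: rₚ = 0.1692 AU = 2.53123e+10 m; rₐ = 0.6691 AU = 1.00097e+11 m.
Conservation of angular momentum gives rₚvₚ = rₐvₐ, so vₚ/vₐ = rₐ/rₚ.
vₚ/vₐ = 1.00097e+11 / 2.53123e+10 ≈ 3.954.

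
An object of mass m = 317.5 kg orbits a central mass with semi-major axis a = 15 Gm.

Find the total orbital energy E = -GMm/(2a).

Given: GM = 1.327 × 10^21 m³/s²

Convert to SI: a = 15 Gm = 1.5e+10 m.
E = −GMm / (2a).
E = −1.327e+21 · 317.5 / (2 · 1.5e+10) J ≈ -1.404e+13 J = -14.04 TJ.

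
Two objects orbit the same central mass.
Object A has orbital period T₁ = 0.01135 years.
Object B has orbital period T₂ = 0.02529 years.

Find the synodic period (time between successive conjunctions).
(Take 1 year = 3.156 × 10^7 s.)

Convert to SI: T₁ = 0.01135 years = 358206 s; T₂ = 0.02529 years = 798152 s.
T_syn = |T₁ · T₂ / (T₁ − T₂)|.
T_syn = |358206 · 798152 / (358206 − 798152)| s ≈ 6.499e+05 s = 0.02059 years.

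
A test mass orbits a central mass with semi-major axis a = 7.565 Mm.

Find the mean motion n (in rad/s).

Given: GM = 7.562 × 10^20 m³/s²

Convert to SI: a = 7.565 Mm = 7.565e+06 m.
n = √(GM / a³).
n = √(7.562e+20 / (7.565e+06)³) rad/s ≈ 1.322 rad/s.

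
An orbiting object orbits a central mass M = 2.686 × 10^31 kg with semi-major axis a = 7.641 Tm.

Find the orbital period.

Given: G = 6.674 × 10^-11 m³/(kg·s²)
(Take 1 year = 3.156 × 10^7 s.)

Convert to SI: a = 7.641 Tm = 7.641e+12 m.
GM = G · M = 6.674e-11 · 2.686e+31 = 1.79264e+21 m³/s².
Kepler's third law: T = 2π √(a³ / GM).
Substituting a = 7.641e+12 m and GM = 1.79264e+21 m³/s²:
T = 2π √((7.641e+12)³ / 1.79264e+21) s
T ≈ 3.134e+09 s = 99.32 years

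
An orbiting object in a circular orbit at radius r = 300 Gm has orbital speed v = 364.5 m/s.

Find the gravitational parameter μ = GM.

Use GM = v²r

Convert to SI: r = 300 Gm = 3e+11 m.
For a circular orbit v² = GM/r, so GM = v² · r.
GM = (364.5)² · 3e+11 m³/s² ≈ 3.986e+16 m³/s² = 3.986 × 10^16 m³/s².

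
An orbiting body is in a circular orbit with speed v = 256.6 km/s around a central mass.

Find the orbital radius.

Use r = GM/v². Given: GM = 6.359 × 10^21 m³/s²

Convert to SI: v = 256.6 km/s = 256600 m/s.
For a circular orbit, v² = GM / r, so r = GM / v².
r = 6.359e+21 / (256600)² m ≈ 9.658e+10 m = 9.658 × 10^10 m.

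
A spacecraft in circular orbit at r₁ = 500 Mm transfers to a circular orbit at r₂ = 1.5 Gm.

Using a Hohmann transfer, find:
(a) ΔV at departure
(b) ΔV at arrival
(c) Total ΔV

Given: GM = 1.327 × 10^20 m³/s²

Convert to SI: r₁ = 500 Mm = 5e+08 m; r₂ = 1.5 Gm = 1.5e+09 m.
Transfer semi-major axis: a_t = (r₁ + r₂)/2 = (5e+08 + 1.5e+09)/2 = 1e+09 m.
Circular speeds: v₁ = √(GM/r₁) = 515170 m/s, v₂ = √(GM/r₂) = 297433 m/s.
Transfer speeds (vis-viva v² = GM(2/r − 1/a_t)): v₁ᵗ = 630952 m/s, v₂ᵗ = 210317 m/s.
(a) ΔV₁ = |v₁ᵗ − v₁| ≈ 1.158e+05 m/s = 115.8 km/s.
(b) ΔV₂ = |v₂ − v₂ᵗ| ≈ 8.712e+04 m/s = 87.12 km/s.
(c) ΔV_total = ΔV₁ + ΔV₂ ≈ 2.029e+05 m/s = 202.9 km/s.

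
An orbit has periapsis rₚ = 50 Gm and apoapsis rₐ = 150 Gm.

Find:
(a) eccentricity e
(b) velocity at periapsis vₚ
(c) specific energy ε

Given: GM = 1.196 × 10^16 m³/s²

Convert to SI: rₚ = 50 Gm = 5e+10 m; rₐ = 150 Gm = 1.5e+11 m.
(a) e = (rₐ − rₚ)/(rₐ + rₚ) = (1.5e+11 − 5e+10)/(1.5e+11 + 5e+10) ≈ 0.5
(b) With a = (rₚ + rₐ)/2 = 1e+11 m, vₚ = √(GM (2/rₚ − 1/a)) = √(1.196e+16 · (2/5e+10 − 1/1e+11)) m/s ≈ 599 m/s
(c) With a = (rₚ + rₐ)/2 = 1e+11 m, ε = −GM/(2a) = −1.196e+16/(2 · 1e+11) J/kg ≈ -5.98e+04 J/kg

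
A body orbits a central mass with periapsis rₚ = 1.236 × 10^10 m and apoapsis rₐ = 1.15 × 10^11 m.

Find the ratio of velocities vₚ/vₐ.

Conservation of angular momentum gives rₚvₚ = rₐvₐ, so vₚ/vₐ = rₐ/rₚ.
vₚ/vₐ = 1.15e+11 / 1.236e+10 ≈ 9.304.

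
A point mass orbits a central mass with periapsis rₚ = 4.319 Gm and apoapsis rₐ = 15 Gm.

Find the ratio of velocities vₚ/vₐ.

Convert to SI: rₚ = 4.319 Gm = 4.319e+09 m; rₐ = 15 Gm = 1.5e+10 m.
Conservation of angular momentum gives rₚvₚ = rₐvₐ, so vₚ/vₐ = rₐ/rₚ.
vₚ/vₐ = 1.5e+10 / 4.319e+09 ≈ 3.473.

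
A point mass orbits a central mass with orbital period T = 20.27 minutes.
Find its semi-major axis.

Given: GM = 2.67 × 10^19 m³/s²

Convert to SI: T = 20.27 minutes = 1216.2 s.
Invert Kepler's third law: a = (GM · T² / (4π²))^(1/3).
Substituting T = 1216.2 s and GM = 2.67e+19 m³/s²:
a = (2.67e+19 · (1216.2)² / (4π²))^(1/3) m
a ≈ 1e+08 m = 100 Mm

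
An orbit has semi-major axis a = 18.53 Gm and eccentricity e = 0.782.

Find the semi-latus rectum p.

Convert to SI: a = 18.53 Gm = 1.853e+10 m.
p = a (1 − e²).
p = 1.853e+10 · (1 − (0.782)²) = 1.853e+10 · 0.388476 ≈ 7.198e+09 m = 7.198 Gm.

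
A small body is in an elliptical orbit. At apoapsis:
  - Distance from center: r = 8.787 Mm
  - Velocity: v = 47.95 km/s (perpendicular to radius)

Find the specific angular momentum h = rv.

Convert to SI: r = 8.787 Mm = 8.787e+06 m; v = 47.95 km/s = 47950 m/s.
With v perpendicular to r, h = r · v.
h = 8.787e+06 · 47950 m²/s ≈ 4.213e+11 m²/s.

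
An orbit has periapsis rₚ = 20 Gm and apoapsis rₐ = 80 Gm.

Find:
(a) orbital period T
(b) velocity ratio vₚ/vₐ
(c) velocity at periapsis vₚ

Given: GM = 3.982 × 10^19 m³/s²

Convert to SI: rₚ = 20 Gm = 2e+10 m; rₐ = 80 Gm = 8e+10 m.
(a) With a = (rₚ + rₐ)/2 = 5e+10 m, T = 2π √(a³/GM) = 2π √((5e+10)³/3.982e+19) s ≈ 1.113e+07 s
(b) Conservation of angular momentum (rₚvₚ = rₐvₐ) gives vₚ/vₐ = rₐ/rₚ = 8e+10/2e+10 ≈ 4
(c) With a = (rₚ + rₐ)/2 = 5e+10 m, vₚ = √(GM (2/rₚ − 1/a)) = √(3.982e+19 · (2/2e+10 − 1/5e+10)) m/s ≈ 5.644e+04 m/s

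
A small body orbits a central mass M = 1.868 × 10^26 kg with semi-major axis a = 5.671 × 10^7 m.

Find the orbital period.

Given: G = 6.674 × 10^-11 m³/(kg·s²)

GM = G · M = 6.674e-11 · 1.868e+26 = 1.2467e+16 m³/s².
Kepler's third law: T = 2π √(a³ / GM).
Substituting a = 5.671e+07 m and GM = 1.2467e+16 m³/s²:
T = 2π √((5.671e+07)³ / 1.2467e+16) s
T ≈ 2.403e+04 s = 6.676 hours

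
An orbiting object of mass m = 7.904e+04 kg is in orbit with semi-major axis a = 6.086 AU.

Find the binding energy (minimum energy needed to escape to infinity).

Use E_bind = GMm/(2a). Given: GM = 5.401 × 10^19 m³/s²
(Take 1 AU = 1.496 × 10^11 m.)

Convert to SI: a = 6.086 AU = 9.10466e+11 m.
Total orbital energy is E = −GMm/(2a); binding energy is E_bind = −E = GMm/(2a).
E_bind = 5.401e+19 · 7.904e+04 / (2 · 9.10466e+11) J ≈ 2.344e+12 J = 2.344 TJ.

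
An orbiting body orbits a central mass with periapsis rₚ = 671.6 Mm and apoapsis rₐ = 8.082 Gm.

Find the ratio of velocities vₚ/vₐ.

Convert to SI: rₚ = 671.6 Mm = 6.716e+08 m; rₐ = 8.082 Gm = 8.082e+09 m.
Conservation of angular momentum gives rₚvₚ = rₐvₐ, so vₚ/vₐ = rₐ/rₚ.
vₚ/vₐ = 8.082e+09 / 6.716e+08 ≈ 12.03.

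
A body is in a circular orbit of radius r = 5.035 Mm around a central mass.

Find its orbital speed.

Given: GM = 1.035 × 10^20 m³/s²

Convert to SI: r = 5.035 Mm = 5.035e+06 m.
For a circular orbit, gravity supplies the centripetal force, so v = √(GM / r).
v = √(1.035e+20 / 5.035e+06) m/s ≈ 4.534e+06 m/s = 4534 km/s.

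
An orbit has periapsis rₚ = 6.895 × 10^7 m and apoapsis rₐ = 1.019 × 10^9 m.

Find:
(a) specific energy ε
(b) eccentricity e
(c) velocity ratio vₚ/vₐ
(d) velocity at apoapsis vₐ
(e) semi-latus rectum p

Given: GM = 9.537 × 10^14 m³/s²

(a) With a = (rₚ + rₐ)/2 = 5.43975e+08 m, ε = −GM/(2a) = −9.537e+14/(2 · 5.43975e+08) J/kg ≈ -8.766e+05 J/kg
(b) e = (rₐ − rₚ)/(rₐ + rₚ) = (1.019e+09 − 6.895e+07)/(1.019e+09 + 6.895e+07) ≈ 0.8732
(c) Conservation of angular momentum (rₚvₚ = rₐvₐ) gives vₚ/vₐ = rₐ/rₚ = 1.019e+09/6.895e+07 ≈ 14.78
(d) With a = (rₚ + rₐ)/2 = 5.43975e+08 m, vₐ = √(GM (2/rₐ − 1/a)) = √(9.537e+14 · (2/1.019e+09 − 1/5.43975e+08)) m/s ≈ 344.4 m/s
(e) From a = (rₚ + rₐ)/2 = 5.43975e+08 m and e = (rₐ − rₚ)/(rₐ + rₚ) = 0.873248, p = a(1 − e²) = 5.43975e+08 · (1 − (0.873248)²) ≈ 1.292e+08 m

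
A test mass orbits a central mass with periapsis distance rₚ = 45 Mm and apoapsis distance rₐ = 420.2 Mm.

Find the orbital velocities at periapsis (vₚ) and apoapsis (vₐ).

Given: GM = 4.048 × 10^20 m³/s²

Convert to SI: rₚ = 45 Mm = 4.5e+07 m; rₐ = 420.2 Mm = 4.202e+08 m.
Use the vis-viva equation v² = GM(2/r − 1/a) with a = (rₚ + rₐ)/2 = (4.5e+07 + 4.202e+08)/2 = 2.326e+08 m.
vₚ = √(GM · (2/rₚ − 1/a)) = √(4.048e+20 · (2/4.5e+07 − 1/2.326e+08)) m/s ≈ 4.031e+06 m/s = 4031 km/s.
vₐ = √(GM · (2/rₐ − 1/a)) = √(4.048e+20 · (2/4.202e+08 − 1/2.326e+08)) m/s ≈ 4.317e+05 m/s = 431.7 km/s.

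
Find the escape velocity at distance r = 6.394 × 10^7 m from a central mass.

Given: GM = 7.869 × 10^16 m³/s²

Escape velocity comes from setting total energy to zero: ½v² − GM/r = 0 ⇒ v_esc = √(2GM / r).
v_esc = √(2 · 7.869e+16 / 6.394e+07) m/s ≈ 4.961e+04 m/s = 49.61 km/s.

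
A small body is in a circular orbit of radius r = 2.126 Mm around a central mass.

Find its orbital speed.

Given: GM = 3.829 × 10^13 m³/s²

Convert to SI: r = 2.126 Mm = 2.126e+06 m.
For a circular orbit, gravity supplies the centripetal force, so v = √(GM / r).
v = √(3.829e+13 / 2.126e+06) m/s ≈ 4244 m/s = 4.244 km/s.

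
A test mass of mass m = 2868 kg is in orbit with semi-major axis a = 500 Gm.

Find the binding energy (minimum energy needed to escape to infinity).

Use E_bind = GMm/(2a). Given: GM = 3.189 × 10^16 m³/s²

Convert to SI: a = 500 Gm = 5e+11 m.
Total orbital energy is E = −GMm/(2a); binding energy is E_bind = −E = GMm/(2a).
E_bind = 3.189e+16 · 2868 / (2 · 5e+11) J ≈ 9.146e+07 J = 91.46 MJ.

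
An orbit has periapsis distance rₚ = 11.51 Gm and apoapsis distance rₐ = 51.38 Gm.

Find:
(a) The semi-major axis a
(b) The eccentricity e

Convert to SI: rₚ = 11.51 Gm = 1.151e+10 m; rₐ = 51.38 Gm = 5.138e+10 m.
(a) a = (rₚ + rₐ) / 2 = (1.151e+10 + 5.138e+10) / 2 ≈ 3.144e+10 m = 31.45 Gm.
(b) e = (rₐ − rₚ) / (rₐ + rₚ) = (5.138e+10 − 1.151e+10) / (5.138e+10 + 1.151e+10) ≈ 0.634.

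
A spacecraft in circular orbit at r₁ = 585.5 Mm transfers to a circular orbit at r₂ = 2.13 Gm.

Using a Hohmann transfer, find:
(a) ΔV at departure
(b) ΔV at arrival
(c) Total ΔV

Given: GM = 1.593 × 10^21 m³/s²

Convert to SI: r₁ = 585.5 Mm = 5.855e+08 m; r₂ = 2.13 Gm = 2.13e+09 m.
Transfer semi-major axis: a_t = (r₁ + r₂)/2 = (5.855e+08 + 2.13e+09)/2 = 1.35775e+09 m.
Circular speeds: v₁ = √(GM/r₁) = 1.64947e+06 m/s, v₂ = √(GM/r₂) = 864805 m/s.
Transfer speeds (vis-viva v² = GM(2/r − 1/a_t)): v₁ᵗ = 2.06597e+06 m/s, v₂ᵗ = 567900 m/s.
(a) ΔV₁ = |v₁ᵗ − v₁| ≈ 4.165e+05 m/s = 416.5 km/s.
(b) ΔV₂ = |v₂ − v₂ᵗ| ≈ 2.969e+05 m/s = 296.9 km/s.
(c) ΔV_total = ΔV₁ + ΔV₂ ≈ 7.134e+05 m/s = 713.4 km/s.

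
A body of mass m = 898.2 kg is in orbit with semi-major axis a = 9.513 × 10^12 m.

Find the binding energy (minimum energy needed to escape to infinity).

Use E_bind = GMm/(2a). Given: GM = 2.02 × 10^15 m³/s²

Total orbital energy is E = −GMm/(2a); binding energy is E_bind = −E = GMm/(2a).
E_bind = 2.02e+15 · 898.2 / (2 · 9.513e+12) J ≈ 9.536e+04 J = 95.36 kJ.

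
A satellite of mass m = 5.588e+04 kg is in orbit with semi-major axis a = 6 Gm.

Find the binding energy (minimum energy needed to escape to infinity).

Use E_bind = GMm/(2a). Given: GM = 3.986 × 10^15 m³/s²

Convert to SI: a = 6 Gm = 6e+09 m.
Total orbital energy is E = −GMm/(2a); binding energy is E_bind = −E = GMm/(2a).
E_bind = 3.986e+15 · 5.588e+04 / (2 · 6e+09) J ≈ 1.856e+10 J = 18.56 GJ.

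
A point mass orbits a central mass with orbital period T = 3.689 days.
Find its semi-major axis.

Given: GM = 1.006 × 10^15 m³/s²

Convert to SI: T = 3.689 days = 318730 s.
Invert Kepler's third law: a = (GM · T² / (4π²))^(1/3).
Substituting T = 318730 s and GM = 1.006e+15 m³/s²:
a = (1.006e+15 · (318730)² / (4π²))^(1/3) m
a ≈ 1.373e+08 m = 1.373 × 10^8 m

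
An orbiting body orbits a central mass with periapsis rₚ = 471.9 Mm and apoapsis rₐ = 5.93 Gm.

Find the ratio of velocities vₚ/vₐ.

Convert to SI: rₚ = 471.9 Mm = 4.719e+08 m; rₐ = 5.93 Gm = 5.93e+09 m.
Conservation of angular momentum gives rₚvₚ = rₐvₐ, so vₚ/vₐ = rₐ/rₚ.
vₚ/vₐ = 5.93e+09 / 4.719e+08 ≈ 12.57.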